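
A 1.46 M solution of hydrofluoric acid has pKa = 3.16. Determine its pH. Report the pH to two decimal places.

pH = 1.50

HF ⇌ F- + H+
Ka = 10^(−3.16) = 6.92 × 10^-4
Let x = [H+] at equilibrium. Ka = x²/(1.46 − x).
Neglecting x in the denominator: x = √(6.92 × 10^-4 × 1.46) = 3.18 × 10^-2 M
pH = −log(3.18 × 10^-2) = 1.50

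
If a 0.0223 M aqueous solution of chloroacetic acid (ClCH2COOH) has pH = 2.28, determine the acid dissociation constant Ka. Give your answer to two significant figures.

Ka = 1.6 × 10^-3

[H+] = 10^(-2.28) = 5.25 × 10^-3 M
At equilibrium [HA] = 0.0223 − 5.25 × 10^-3 = 1.70 × 10^-2 M
Ka = [H+][A-]/[HA] = (5.25 × 10^-3)² / 1.70 × 10^-2 = 1.6 × 10^-3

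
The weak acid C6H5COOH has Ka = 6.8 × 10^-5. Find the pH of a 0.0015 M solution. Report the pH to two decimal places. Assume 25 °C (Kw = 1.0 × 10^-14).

pH = 3.54

C6H5COOH ⇌ C6H5COO- + H+
From the ICE table, Ka = [H+]²/(0.0015 − [H+]) = 6.8 × 10^-5.
The 5% rule fails; solving [H+]² + Ka·[H+] − Ka·C₀ = 0 exactly:
[H+] = [−6.8e-05 + √(6.8e-05² + 4.08e-07)]/2 = 2.87 × 10^-4 M
pH = −log[H+] = −log(2.87 × 10^-4) = 3.54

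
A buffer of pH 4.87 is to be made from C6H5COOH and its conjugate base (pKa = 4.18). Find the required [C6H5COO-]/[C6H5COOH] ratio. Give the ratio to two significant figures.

pH = pKa + log(r) ⇒ log(r) = 4.87 − 4.18 = +0.69
r = [C6H5COO-]/[C6H5COOH] = 10^(+0.69) = 4.9

ratio = 4.9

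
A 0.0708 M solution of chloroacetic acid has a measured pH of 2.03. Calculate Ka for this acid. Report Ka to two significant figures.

Ka = 1.4 × 10^-3

[H+] = 10^(-2.03) = 9.33 × 10^-3 M
At equilibrium [HA] = 0.0708 − 9.33 × 10^-3 = 6.15 × 10^-2 M
Ka = [H+][A-]/[HA] = (9.33 × 10^-3)² / 6.15 × 10^-2 = 1.4 × 10^-3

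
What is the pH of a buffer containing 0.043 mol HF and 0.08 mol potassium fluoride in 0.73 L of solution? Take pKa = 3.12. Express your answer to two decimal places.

pH = 3.39

Using pH = pKa + log([base]/[acid]) with [base]/[acid] = 0.08/0.043:
pH = 3.12 + (+0.270) = 3.39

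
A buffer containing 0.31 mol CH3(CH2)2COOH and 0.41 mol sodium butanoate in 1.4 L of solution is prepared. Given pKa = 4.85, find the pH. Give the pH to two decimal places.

Using pH = pKa + log([base]/[acid]) with [base]/[acid] = 0.41/0.31:
pH = 4.85 + (+0.121) = 4.97

pH = 4.97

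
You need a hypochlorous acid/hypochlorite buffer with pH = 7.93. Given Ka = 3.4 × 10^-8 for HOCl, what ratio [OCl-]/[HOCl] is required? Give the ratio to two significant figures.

ratio = 2.9

pKa = -log(3.4 × 10^-8) = 7.469
pH = pKa + log(r) ⇒ log(r) = 7.93 − 7.469 = +0.461
r = [OCl-]/[HOCl] = 10^(+0.461) = 2.89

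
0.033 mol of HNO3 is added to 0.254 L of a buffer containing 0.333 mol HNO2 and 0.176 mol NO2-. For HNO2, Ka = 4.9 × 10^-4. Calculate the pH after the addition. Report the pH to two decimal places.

pH = 2.90

Added H+ converts NO2- to HNO2: HNO2 → 0.366 mol, NO2- → 0.143 mol.
pKa = −log(4.9 × 10^-4) = 3.310
Henderson–Hasselbalch with mole ratio 0.143/0.366: pH = 3.310 + (-0.408)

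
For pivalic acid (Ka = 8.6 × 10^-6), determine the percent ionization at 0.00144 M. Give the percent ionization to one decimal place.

7.4%

(CH3)3CCOOH ⇌ (CH3)3CCOO- + H+; let x = [H+] at equilibrium.
Solve x² + 8.6e-06x − 1.24e-08 = 0 → x = 1.07 × 10^-4 M
Fraction ionized = 1.07 × 10^-4 / 0.00144 = 0.0743 → 7.4%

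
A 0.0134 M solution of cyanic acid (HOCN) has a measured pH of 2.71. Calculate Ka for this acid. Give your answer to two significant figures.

Ka = 3.3 × 10^-4

[H+] = 10^(-2.71) = 1.95 × 10^-3 M
At equilibrium [HA] = 0.0134 − 1.95 × 10^-3 = 1.15 × 10^-2 M
Ka = [H+][A-]/[HA] = (1.95 × 10^-3)² / 1.15 × 10^-2 = 3.3 × 10^-4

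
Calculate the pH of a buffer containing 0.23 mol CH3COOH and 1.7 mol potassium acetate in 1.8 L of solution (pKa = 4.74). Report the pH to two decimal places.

pH = pKa + log([A⁻]/[HA]) = 4.74 + log(1.7/0.23)
pH = 4.74 + (+0.869) = 5.61

pH = 5.61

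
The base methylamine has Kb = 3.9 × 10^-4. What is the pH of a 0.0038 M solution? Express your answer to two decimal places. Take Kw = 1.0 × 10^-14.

pH = 11.02

CH3NH2 + H2O ⇌ CH3NH3+ + OH-
From the ICE table, Kb = [OH-]²/(0.0038 − [OH-]) = 3.9 × 10^-4.
[OH-] is not negligible relative to C₀; solve [OH-]² + 0.00039·[OH-] − 1.48e-06 = 0.
[OH-] = [−0.00039 + √(0.00039² + 5.93e-06)]/2 = 1.04 × 10^-3 M
pOH = 2.98, so pH = 14.00 − pOH = 11.02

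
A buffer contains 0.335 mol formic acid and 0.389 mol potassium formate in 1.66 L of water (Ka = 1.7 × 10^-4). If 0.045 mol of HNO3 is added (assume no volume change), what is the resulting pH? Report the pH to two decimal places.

pH = 3.73

Added H+ converts HCOO- to HCOOH: HCOOH → 0.38 mol, HCOO- → 0.344 mol.
pKa = −log(1.7 × 10^-4) = 3.770
Henderson–Hasselbalch with mole ratio 0.344/0.38: pH = 3.770 + (-0.043)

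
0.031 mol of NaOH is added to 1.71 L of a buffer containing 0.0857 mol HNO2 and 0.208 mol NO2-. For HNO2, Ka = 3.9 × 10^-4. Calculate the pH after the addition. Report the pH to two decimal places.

pH = 4.05

After neutralization: n(HNO2) = 0.0547 mol, n(NO2-) = 0.239 mol.
pKa = −log(3.9 × 10^-4) = 3.409
pH = pKa + log([A⁻]/[HA]) = 3.409 + log(0.239/0.0547) = 3.409 +0.640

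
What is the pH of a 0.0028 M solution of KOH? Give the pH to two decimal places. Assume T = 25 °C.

pH = 11.45

KOH is a strong base; [OH-] = 0.0028 M.
pOH = -log(0.0028) = 2.55
pH = 14.00 - 2.55 = 11.45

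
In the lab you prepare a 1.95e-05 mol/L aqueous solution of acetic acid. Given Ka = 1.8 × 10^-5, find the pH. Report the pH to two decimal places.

CH3COOH ⇌ CH3COO- + H+
Ka = [H+]²/(1.95e-05 − [H+]) = 1.8 × 10^-5
[H+] is not negligible relative to C₀; solve [H+]² + 1.8e-05·[H+] − 3.51e-10 = 0.
[H+] = [−1.8e-05 + √(1.8e-05² + 1.4e-09)]/2 = 1.18 × 10^-5 M
pH = −log(1.18 × 10^-5) = 4.93

pH = 4.93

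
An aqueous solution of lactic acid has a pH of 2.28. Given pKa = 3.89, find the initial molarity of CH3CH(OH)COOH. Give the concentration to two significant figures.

[H+] = 10^(-2.28) = 5.25 × 10^-3 M = x
Ka = 10^(−3.89) = 1.29 × 10^-4
Ka = x²/(C₀ − x) ⇒ C₀ = x + x²/Ka
C₀ = 5.25 × 10^-3 + (5.25 × 10^-3)²/(1.29 × 10^-4) = 2.19 × 10^-1 M

C₀ = 2.2 × 10^-1 M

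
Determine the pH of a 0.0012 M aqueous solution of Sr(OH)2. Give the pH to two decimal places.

Sr(OH)2 is a strong base (each formula unit releases 2 OH-); [OH-] = 0.0024 M.
pOH = -log(0.0024) = 2.62
pH = 14.00 - 2.62 = 11.38

pH = 11.38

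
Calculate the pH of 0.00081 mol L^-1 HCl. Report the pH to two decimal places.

HCl is a strong acid and dissociates completely, so [H+] = 0.00081 M.
pH = -log(0.00081) = 3.09

pH = 3.09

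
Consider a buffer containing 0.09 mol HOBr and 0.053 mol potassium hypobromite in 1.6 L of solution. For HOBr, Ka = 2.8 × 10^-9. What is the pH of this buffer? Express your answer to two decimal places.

pKa = −log(2.8 × 10^-9) = 8.553
Henderson–Hasselbalch: pH = pKa + log([OBr-]/[HOBr]) = 8.553 + log(0.053/0.09)
pH = 8.553 + (-0.230) = 8.32

pH = 8.32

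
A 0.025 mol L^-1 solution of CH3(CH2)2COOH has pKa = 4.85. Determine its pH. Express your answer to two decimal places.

pH = 3.23

CH3(CH2)2COOH ⇌ CH3(CH2)2COO- + H+
Ka = 10^(−4.85) = 1.41 × 10^-5
From the ICE table, Ka = x²/(0.025 − x) = 1.41 × 10^-5.
Neglecting x in the denominator: x = √(1.41 × 10^-5 × 0.025) = 5.94 × 10^-4 M
Check: 2.4% ionized — well under 5%, approximation valid.
pH = −log[H+] = −log(5.94 × 10^-4) = 3.23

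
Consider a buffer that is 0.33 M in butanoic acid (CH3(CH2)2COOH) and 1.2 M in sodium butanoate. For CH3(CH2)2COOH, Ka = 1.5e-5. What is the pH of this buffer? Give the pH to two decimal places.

pH = 5.38

pKa = −log(1.5 × 10^-5) = 4.824
Henderson–Hasselbalch: pH = pKa + log([CH3(CH2)2COO-]/[CH3(CH2)2COOH]) = 4.824 + log(1.2/0.33)
pH = 4.824 + (+0.561) = 5.38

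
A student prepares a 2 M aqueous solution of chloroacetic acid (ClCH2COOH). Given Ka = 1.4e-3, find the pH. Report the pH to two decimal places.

pH = 1.28

ClCH2COOH ⇌ ClCH2COO- + H+
From the ICE table, Ka = x²/(2 − x) = 1.4 × 10^-3.
Since Ka ≪ C₀, x ≈ √(Ka·C₀) = 5.29 × 10^-2 M.
pH = −log[H+] = −log(5.29 × 10^-2) = 1.28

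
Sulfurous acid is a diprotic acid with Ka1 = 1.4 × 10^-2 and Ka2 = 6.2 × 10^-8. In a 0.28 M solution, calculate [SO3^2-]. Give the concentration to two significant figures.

6.2 × 10^-8 M

First ionization gives [H+] ≈ [HSO3-] = 5.60 × 10^-2 M.
Second step: Ka2 = [H+][SO3^2-]/[HSO3-] ≈ [SO3^2-] (since [H+] ≈ [HSO3-]).
So [SO3^2-] ≈ Ka2.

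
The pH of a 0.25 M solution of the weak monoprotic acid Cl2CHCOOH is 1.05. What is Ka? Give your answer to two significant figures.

Ka = 4.9 × 10^-2

[H+] = 10^(-1.05) = 8.91 × 10^-2 M
At equilibrium [HA] = 0.25 − 8.91 × 10^-2 = 1.61 × 10^-1 M
Ka = [H+][A-]/[HA] = (8.91 × 10^-2)² / 1.61 × 10^-1 = 4.9 × 10^-2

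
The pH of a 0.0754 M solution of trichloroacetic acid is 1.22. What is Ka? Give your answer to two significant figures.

Ka = 2.4 × 10^-1

[H+] = 10^(-1.22) = 6.03 × 10^-2 M
At equilibrium [HA] = 0.0754 − 6.03 × 10^-2 = 1.51 × 10^-2 M
Ka = [H+][A-]/[HA] = (6.03 × 10^-2)² / 1.51 × 10^-2 = 2.4 × 10^-1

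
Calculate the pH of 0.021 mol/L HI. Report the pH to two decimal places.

HI is a strong acid and dissociates completely, so [H+] = 0.021 M.
pH = -log(0.021) = 1.68

pH = 1.68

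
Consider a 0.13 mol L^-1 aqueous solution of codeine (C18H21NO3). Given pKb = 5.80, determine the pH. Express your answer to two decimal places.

pH = 10.66

C18H21NO3 + H2O ⇌ C18H22NO3+ + OH-
Kb = 10^(−5.80) = 1.58 × 10^-6
Kb = [OH-]²/(0.13 − [OH-]) = 1.58 × 10^-6
Neglecting [OH-] in the denominator: [OH-] = √(1.58 × 10^-6 × 0.13) = 4.53 × 10^-4 M
Check: 0.35% ionized — well under 5%, approximation valid.
pOH = −log(4.53 × 10^-4) = 3.34; pH = 14.00 − 3.34 = 10.66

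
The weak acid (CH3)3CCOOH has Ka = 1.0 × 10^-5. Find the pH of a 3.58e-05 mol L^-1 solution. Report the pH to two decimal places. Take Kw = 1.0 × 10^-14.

(CH3)3CCOOH ⇌ (CH3)3CCOO- + H+
From the ICE table, Ka = [H+]²/(3.58e-05 − [H+]) = 1.0 × 10^-5.
[H+] is not negligible relative to C₀; solve [H+]² + 1e-05·[H+] − 3.58e-10 = 0.
[H+] = [−1e-05 + √(1e-05² + 1.43e-09)]/2 = 1.46 × 10^-5 M
pH = −log(1.46 × 10^-5) = 4.84

pH = 4.84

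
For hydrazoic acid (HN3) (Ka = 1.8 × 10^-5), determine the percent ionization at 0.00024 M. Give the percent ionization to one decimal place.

23.9%

HN3 ⇌ N3- + H+; let x = [H+] at equilibrium.
Ka = x²/(C₀ − x); solving the quadratic gives x = 5.73 × 10^-5 M.
Fraction ionized = 5.73 × 10^-5 / 0.00024 = 0.2387 → 23.9%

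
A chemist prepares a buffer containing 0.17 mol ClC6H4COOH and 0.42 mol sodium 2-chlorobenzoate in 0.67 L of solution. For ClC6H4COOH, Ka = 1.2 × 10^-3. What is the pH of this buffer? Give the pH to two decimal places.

pH = 3.31

pKa = −log(1.2 × 10^-3) = 2.921
pH = pKa + log([A⁻]/[HA]) = 2.921 + log(0.42/0.17)
pH = 2.921 + (+0.393) = 3.31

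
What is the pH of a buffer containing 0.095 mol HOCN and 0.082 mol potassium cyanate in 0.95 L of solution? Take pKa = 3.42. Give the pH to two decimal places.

Henderson–Hasselbalch: pH = pKa + log([OCN-]/[HOCN]) = 3.42 + log(0.082/0.095)
pH = 3.42 + (-0.064) = 3.36

pH = 3.36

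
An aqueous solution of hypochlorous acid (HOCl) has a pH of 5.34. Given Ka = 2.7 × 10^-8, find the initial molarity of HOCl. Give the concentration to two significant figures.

C₀ = 7.8 × 10^-4 M

[H+] = 10^(-5.34) = 4.57 × 10^-6 M = x
Ka = x²/(C₀ − x) ⇒ C₀ = x + x²/Ka
C₀ = 4.57 × 10^-6 + (4.57 × 10^-6)²/(2.7 × 10^-8) = 7.78 × 10^-4 M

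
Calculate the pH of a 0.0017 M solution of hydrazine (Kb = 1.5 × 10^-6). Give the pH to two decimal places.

N2H4 + H2O ⇌ N2H5+ + OH-
Kb = [OH-]²/(0.0017 − [OH-]) = 1.5 × 10^-6
Assume [OH-] ≪ 0.0017: [OH-] ≈ √(1.5 × 10^-6 × 0.0017) = 5.05 × 10^-5 M
pOH = −log(5.05 × 10^-5) = 4.30; pH = 14.00 − 4.30 = 9.70

pH = 9.70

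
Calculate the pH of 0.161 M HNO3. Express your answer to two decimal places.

HNO3 is a strong acid and dissociates completely, so [H+] = 0.161 M.
pH = -log(0.161) = 0.79

pH = 0.79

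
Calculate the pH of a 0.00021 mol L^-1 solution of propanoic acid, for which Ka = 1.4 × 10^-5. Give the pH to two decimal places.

CH3CH2COOH ⇌ CH3CH2COO- + H+
Let x = [H+] at equilibrium. Ka = x²/(0.00021 − x).
x is not negligible relative to C₀; solve x² + 1.4e-05·x − 2.94e-09 = 0.
x = (−Ka + √(Ka² + 4·Ka·C₀))/2 = 4.77 × 10^-5 M
pH = −log[H+] = −log(4.77 × 10^-5) = 4.32

pH = 4.32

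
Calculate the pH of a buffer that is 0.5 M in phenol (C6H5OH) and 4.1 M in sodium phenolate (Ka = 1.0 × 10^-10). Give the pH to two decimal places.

pKa = −log(1.0 × 10^-10) = 10.000
Using pH = pKa + log([base]/[acid]) with [base]/[acid] = 4.1/0.5:
pH = 10.000 + (+0.914) = 10.91

pH = 10.91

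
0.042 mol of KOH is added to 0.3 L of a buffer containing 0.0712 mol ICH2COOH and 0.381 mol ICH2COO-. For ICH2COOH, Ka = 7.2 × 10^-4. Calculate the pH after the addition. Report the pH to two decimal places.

After neutralization: n(ICH2COOH) = 0.0292 mol, n(ICH2COO-) = 0.423 mol.
pKa = −log(7.2 × 10^-4) = 3.143
pH = pKa + log(n_ICH2COO-/n_ICH2COOH) = 3.143 + log(0.423/0.0292) = 3.143 + (+1.161)

pH = 4.30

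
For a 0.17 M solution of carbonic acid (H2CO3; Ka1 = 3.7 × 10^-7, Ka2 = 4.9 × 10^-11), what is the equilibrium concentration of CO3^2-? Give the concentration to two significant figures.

4.9 × 10^-11 M

First ionization gives [H+] ≈ [HCO3-] = 2.51 × 10^-4 M.
Second step: Ka2 = [H+][CO3^2-]/[HCO3-] ≈ [CO3^2-] (since [H+] ≈ [HCO3-]).
So [CO3^2-] ≈ Ka2.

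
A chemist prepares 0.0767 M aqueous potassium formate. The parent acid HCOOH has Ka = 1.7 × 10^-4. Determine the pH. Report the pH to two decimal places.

HCOO- is the conjugate base of the weak acid HCOOH.
Kb = Kw/Ka = 1.0×10^-14 / 1.7 × 10^-4 = 5.88 × 10^-11
From the ICE table, Kb = [OH-]²/(0.0767 − [OH-]) = 5.88 × 10^-11.
Assume [OH-] ≪ 0.0767: [OH-] ≈ √(5.88 × 10^-11 × 0.0767) = 2.12 × 10^-6 M
pOH = −log(2.12 × 10^-6) = 5.67; pH = 14.00 − 5.67 = 8.33

pH = 8.33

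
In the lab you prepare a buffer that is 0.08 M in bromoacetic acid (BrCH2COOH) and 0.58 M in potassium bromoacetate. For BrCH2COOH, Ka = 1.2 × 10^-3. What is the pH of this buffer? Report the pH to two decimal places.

pKa = −log(1.2 × 10^-3) = 2.921
Using pH = pKa + log([base]/[acid]) with [base]/[acid] = 0.58/0.08:
pH = 2.921 + (+0.860) = 3.78

pH = 3.78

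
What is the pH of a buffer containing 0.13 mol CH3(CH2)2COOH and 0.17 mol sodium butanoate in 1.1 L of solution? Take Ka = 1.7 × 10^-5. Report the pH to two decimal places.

pH = 4.89

pKa = −log(1.7 × 10^-5) = 4.770
Using pH = pKa + log([base]/[acid]) with [base]/[acid] = 0.17/0.13:
pH = 4.770 + (+0.117) = 4.89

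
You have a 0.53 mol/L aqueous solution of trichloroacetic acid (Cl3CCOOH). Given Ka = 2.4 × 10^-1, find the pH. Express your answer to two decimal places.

Cl3CCOOH ⇌ Cl3CCOO- + H+
From the ICE table, Ka = x²/(0.53 − x) = 2.4 × 10^-1.
x is not negligible relative to C₀; solve x² + 0.24·x − 0.127 = 0.
x = (−Ka + √(Ka² + 4·Ka·C₀))/2 = 2.56 × 10^-1 M
pH = −log(2.56 × 10^-1) = 0.59

pH = 0.59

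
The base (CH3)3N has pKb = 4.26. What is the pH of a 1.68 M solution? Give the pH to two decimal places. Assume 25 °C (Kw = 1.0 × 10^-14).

pH = 11.98

(CH3)3N + H2O ⇌ (CH3)3NH+ + OH-
Kb = 10^(−4.26) = 5.50 × 10^-5
Let x = [OH-] at equilibrium. Kb = x²/(1.68 − x).
Since Kb ≪ C₀, x ≈ √(Kb·C₀) = 9.61 × 10^-3 M.
pOH = −log(9.61 × 10^-3) = 2.02; pH = 14.00 − 2.02 = 11.98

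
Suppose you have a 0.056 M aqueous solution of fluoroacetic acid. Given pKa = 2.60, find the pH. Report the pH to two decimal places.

pH = 1.97

FCH2COOH ⇌ FCH2COO- + H+
Ka = 10^(−2.60) = 2.51 × 10^-3
Let x = [H+] at equilibrium. Ka = x²/(0.056 − x).
x is not negligible relative to C₀; solve x² + 0.00251·x − 0.000141 = 0.
x = [−0.00251 + √(0.00251² + 0.000562)]/2 = 1.07 × 10^-2 M
pH = −log[H+] = −log(1.07 × 10^-2) = 1.97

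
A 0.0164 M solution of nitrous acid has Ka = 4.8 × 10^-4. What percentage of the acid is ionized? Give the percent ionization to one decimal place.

HNO2 ⇌ NO2- + H+; let x = [H+] at equilibrium.
Ka = x²/(C₀ − x); solving the quadratic gives x = 2.58 × 10^-3 M.
Fraction ionized = 2.58 × 10^-3 / 0.0164 = 0.1573 → 15.7%

15.7%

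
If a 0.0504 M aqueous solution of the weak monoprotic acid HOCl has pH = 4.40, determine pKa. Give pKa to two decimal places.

pKa = 7.50

[H+] = 10^(-4.40) = 3.98 × 10^-5 M
At equilibrium [HA] = 0.0504 − 3.98 × 10^-5 = 5.04 × 10^-2 M
Ka = [H+][A-]/[HA] = (3.98 × 10^-5)² / 5.04 × 10^-2 = 3.14 × 10^-8
pKa = -log(3.14 × 10^-8) = 7.50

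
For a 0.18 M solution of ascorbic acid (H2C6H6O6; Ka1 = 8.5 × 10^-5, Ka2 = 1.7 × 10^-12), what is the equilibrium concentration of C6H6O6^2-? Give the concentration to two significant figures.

1.7 × 10^-12 M

First ionization gives [H+] ≈ [HC6H6O6-] = 3.91 × 10^-3 M.
Second step: Ka2 = [H+][C6H6O6^2-]/[HC6H6O6-] ≈ [C6H6O6^2-] (since [H+] ≈ [HC6H6O6-]).
So [C6H6O6^2-] ≈ Ka2.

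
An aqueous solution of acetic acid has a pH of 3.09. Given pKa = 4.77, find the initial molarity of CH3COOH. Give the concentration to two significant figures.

C₀ = 4.0 × 10^-2 M

[H+] = 10^(-3.09) = 8.13 × 10^-4 M = x
Ka = 10^(−4.77) = 1.70 × 10^-5
Ka = x²/(C₀ − x) ⇒ C₀ = x + x²/Ka
C₀ = 8.13 × 10^-4 + (8.13 × 10^-4)²/(1.70 × 10^-5) = 3.97 × 10^-2 M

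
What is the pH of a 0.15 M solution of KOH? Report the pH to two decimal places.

pH = 13.18

KOH is a strong base; [OH-] = 0.15 M.
pOH = -log(0.15) = 0.82
pH = 14.00 - 0.82 = 13.18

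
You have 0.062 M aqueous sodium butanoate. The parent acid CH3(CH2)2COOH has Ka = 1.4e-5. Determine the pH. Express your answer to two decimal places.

pH = 8.82

CH3(CH2)2COO- is the conjugate base of the weak acid CH3(CH2)2COOH.
Kb = Kw/Ka = 1.0×10^-14 / 1.4 × 10^-5 = 7.14 × 10^-10
From the ICE table, Kb = [OH-]²/(0.062 − [OH-]) = 7.14 × 10^-10.
Neglecting [OH-] in the denominator: [OH-] = √(7.14 × 10^-10 × 0.062) = 6.65 × 10^-6 M
pOH = 5.18, so pH = 14.00 − pOH = 8.82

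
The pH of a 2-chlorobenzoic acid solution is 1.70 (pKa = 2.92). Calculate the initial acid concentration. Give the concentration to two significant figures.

C₀ = 3.5 × 10^-1 M

[H+] = 10^(-1.70) = 2.00 × 10^-2 M = x
Ka = 10^(−2.92) = 1.20 × 10^-3
Ka = x²/(C₀ − x) ⇒ C₀ = x + x²/Ka
C₀ = 2.00 × 10^-2 + (2.00 × 10^-2)²/(1.20 × 10^-3) = 3.53 × 10^-1 M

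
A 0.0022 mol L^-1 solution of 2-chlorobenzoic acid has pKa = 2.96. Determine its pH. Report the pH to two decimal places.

ClC6H4COOH ⇌ ClC6H4COO- + H+
Ka = 10^(−2.96) = 1.10 × 10^-3
From the ICE table, Ka = [H+]²/(0.0022 − [H+]) = 1.10 × 10^-3.
[H+] is not negligible relative to C₀; solve [H+]² + 0.0011·[H+] − 2.42e-06 = 0.
[H+] = (−Ka + √(Ka² + 4·Ka·C₀))/2 = 1.10 × 10^-3 M
pH = −log[H+] = −log(1.10 × 10^-3) = 2.96

pH = 2.96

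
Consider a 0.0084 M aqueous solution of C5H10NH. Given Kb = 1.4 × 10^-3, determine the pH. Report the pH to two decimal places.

C5H10NH + H2O ⇌ C5H10NH2+ + OH-
Kb = [OH-]²/(0.0084 − [OH-]) = 1.4 × 10^-3
[OH-] is not negligible relative to C₀; solve [OH-]² + 0.0014·[OH-] − 1.18e-05 = 0.
[OH-] = (−Kb + √(Kb² + 4·Kb·C₀))/2 = 2.80 × 10^-3 M
pOH = −log(2.80 × 10^-3) = 2.55; pH = 14.00 − 2.55 = 11.45

pH = 11.45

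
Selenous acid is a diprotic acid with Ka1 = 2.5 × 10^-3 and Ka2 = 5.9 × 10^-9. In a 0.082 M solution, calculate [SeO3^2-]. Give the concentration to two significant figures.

First ionization gives [H+] ≈ [HSeO3-] = 1.31 × 10^-2 M.
Second step: Ka2 = [H+][SeO3^2-]/[HSeO3-] ≈ [SeO3^2-] (since [H+] ≈ [HSeO3-]).
So [SeO3^2-] ≈ Ka2.

5.9 × 10^-9 M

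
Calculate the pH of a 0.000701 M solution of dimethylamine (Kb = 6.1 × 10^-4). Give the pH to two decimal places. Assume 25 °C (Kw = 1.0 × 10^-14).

(CH3)2NH + H2O ⇌ (CH3)2NH2+ + OH-
Kb = [OH-]²/(0.000701 − [OH-]) = 6.1 × 10^-4
[OH-] is not negligible relative to C₀; solve [OH-]² + 0.00061·[OH-] − 4.28e-07 = 0.
[OH-] = [−0.00061 + √(0.00061² + 1.71e-06)]/2 = 4.17 × 10^-4 M
pOH = −log(4.17 × 10^-4) = 3.38; pH = 14.00 − 3.38 = 10.62

pH = 10.62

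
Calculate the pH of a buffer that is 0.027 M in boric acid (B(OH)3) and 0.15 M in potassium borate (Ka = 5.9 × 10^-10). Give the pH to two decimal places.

pH = 9.97

pKa = −log(5.9 × 10^-10) = 9.229
Using pH = pKa + log([base]/[acid]) with [base]/[acid] = 0.15/0.027:
pH = 9.229 + (+0.745) = 9.97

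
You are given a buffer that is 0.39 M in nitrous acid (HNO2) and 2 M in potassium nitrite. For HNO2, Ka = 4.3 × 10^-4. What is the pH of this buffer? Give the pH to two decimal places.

pH = 4.08

pKa = −log(4.3 × 10^-4) = 3.367
Using pH = pKa + log([base]/[acid]) with [base]/[acid] = 2/0.39:
pH = 3.367 + (+0.710) = 4.08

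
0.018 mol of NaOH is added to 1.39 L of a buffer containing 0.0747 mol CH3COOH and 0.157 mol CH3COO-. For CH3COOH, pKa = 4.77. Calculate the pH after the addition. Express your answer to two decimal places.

After neutralization: n(CH3COOH) = 0.0567 mol, n(CH3COO-) = 0.175 mol.
Henderson–Hasselbalch with mole ratio 0.175/0.0567: pH = 4.77 + (+0.489)

pH = 5.26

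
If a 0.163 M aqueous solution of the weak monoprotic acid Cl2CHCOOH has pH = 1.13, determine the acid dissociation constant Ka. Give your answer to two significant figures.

[H+] = 10^(-1.13) = 7.41 × 10^-2 M
At equilibrium [HA] = 0.163 − 7.41 × 10^-2 = 8.89 × 10^-2 M
Ka = [H+][A-]/[HA] = (7.41 × 10^-2)² / 8.89 × 10^-2 = 6.2 × 10^-2

Ka = 6.2 × 10^-2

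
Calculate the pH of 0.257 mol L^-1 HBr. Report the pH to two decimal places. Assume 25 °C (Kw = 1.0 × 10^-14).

HBr is a strong acid and dissociates completely, so [H+] = 0.257 M.
pH = -log(0.257) = 0.59

pH = 0.59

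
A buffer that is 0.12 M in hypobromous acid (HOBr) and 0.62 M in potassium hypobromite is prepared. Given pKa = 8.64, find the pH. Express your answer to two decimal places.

pH = 9.35

Using pH = pKa + log([base]/[acid]) with [base]/[acid] = 0.62/0.12:
pH = 8.64 + (+0.713) = 9.35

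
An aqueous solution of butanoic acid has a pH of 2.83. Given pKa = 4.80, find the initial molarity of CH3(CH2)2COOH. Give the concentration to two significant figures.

[H+] = 10^(-2.83) = 1.48 × 10^-3 M = x
Ka = 10^(−4.80) = 1.58 × 10^-5
Ka = x²/(C₀ − x) ⇒ C₀ = x + x²/Ka
C₀ = 1.48 × 10^-3 + (1.48 × 10^-3)²/(1.58 × 10^-5) = 1.40 × 10^-1 M

C₀ = 1.4 × 10^-1 M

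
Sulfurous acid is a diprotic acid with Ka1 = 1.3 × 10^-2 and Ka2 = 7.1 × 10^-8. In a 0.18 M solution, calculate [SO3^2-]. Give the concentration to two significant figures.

First ionization gives [H+] ≈ [HSO3-] = 4.23 × 10^-2 M.
Second step: Ka2 = [H+][SO3^2-]/[HSO3-] ≈ [SO3^2-] (since [H+] ≈ [HSO3-]).
So [SO3^2-] ≈ Ka2.

7.1 × 10^-8 M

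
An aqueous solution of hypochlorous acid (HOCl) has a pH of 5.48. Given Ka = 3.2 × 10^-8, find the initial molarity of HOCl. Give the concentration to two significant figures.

[H+] = 10^(-5.48) = 3.31 × 10^-6 M = x
Ka = x²/(C₀ − x) ⇒ C₀ = x + x²/Ka
C₀ = 3.31 × 10^-6 + (3.31 × 10^-6)²/(3.2 × 10^-8) = 3.46 × 10^-4 M

C₀ = 3.5 × 10^-4 M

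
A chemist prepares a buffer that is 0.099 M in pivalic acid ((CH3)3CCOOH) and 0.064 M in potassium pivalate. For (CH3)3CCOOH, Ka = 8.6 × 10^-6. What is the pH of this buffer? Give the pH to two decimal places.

pH = 4.88

pKa = −log(8.6 × 10^-6) = 5.066
Henderson–Hasselbalch: pH = pKa + log([(CH3)3CCOO-]/[(CH3)3CCOOH]) = 5.066 + log(0.064/0.099)
pH = 5.066 + (-0.189) = 4.88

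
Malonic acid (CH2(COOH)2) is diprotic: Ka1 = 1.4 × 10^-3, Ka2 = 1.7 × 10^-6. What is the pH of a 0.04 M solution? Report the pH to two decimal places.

pH = 2.17

Since Ka1 ≫ Ka2, the first ionization dominates [H+].
Ka1 = x²/(0.04 − x) = 1.4 × 10^-3
Solving the quadratic: x = (−Ka1 + √(Ka1² + 4·Ka1·C₀))/2 = 6.82 × 10^-3 M
pH = −log(6.82 × 10^-3) = 2.17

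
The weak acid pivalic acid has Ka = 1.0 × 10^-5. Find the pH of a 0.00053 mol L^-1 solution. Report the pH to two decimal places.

pH = 4.17

(CH3)3CCOOH ⇌ (CH3)3CCOO- + H+
From the ICE table, Ka = x²/(0.00053 − x) = 1.0 × 10^-5.
x is not negligible relative to C₀; solve x² + 1e-05·x − 5.3e-09 = 0.
x = (−Ka + √(Ka² + 4·Ka·C₀))/2 = 6.80 × 10^-5 M
pH = −log[H+] = −log(6.80 × 10^-5) = 4.17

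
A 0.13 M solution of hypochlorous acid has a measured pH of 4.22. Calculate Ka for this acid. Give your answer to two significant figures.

Ka = 2.8 × 10^-8

[H+] = 10^(-4.22) = 6.03 × 10^-5 M
At equilibrium [HA] = 0.13 − 6.03 × 10^-5 = 1.30 × 10^-1 M
Ka = [H+][A-]/[HA] = (6.03 × 10^-5)² / 1.30 × 10^-1 = 2.8 × 10^-8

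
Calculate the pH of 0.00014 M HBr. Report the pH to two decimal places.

HBr is a strong acid and dissociates completely, so [H+] = 0.00014 M.
pH = -log(0.00014) = 3.85

pH = 3.85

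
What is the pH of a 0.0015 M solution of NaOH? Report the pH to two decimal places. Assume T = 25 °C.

NaOH is a strong base; [OH-] = 0.0015 M.
pOH = -log(0.0015) = 2.82
pH = 14.00 - 2.82 = 11.18

pH = 11.18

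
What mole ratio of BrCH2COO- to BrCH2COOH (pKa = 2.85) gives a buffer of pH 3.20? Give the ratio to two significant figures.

ratio = 2.2

pH = pKa + log(r) ⇒ log(r) = 3.20 − 2.85 = +0.35
r = [BrCH2COO-]/[BrCH2COOH] = 10^(+0.35) = 2.24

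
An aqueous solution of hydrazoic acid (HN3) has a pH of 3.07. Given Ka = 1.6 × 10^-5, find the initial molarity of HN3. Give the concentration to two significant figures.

C₀ = 4.6 × 10^-2 M

[H+] = 10^(-3.07) = 8.51 × 10^-4 M = x
Ka = x²/(C₀ − x) ⇒ C₀ = x + x²/Ka
C₀ = 8.51 × 10^-4 + (8.51 × 10^-4)²/(1.6 × 10^-5) = 4.61 × 10^-2 M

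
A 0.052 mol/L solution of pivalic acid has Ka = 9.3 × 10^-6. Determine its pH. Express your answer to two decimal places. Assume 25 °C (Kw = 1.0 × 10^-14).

(CH3)3CCOOH ⇌ (CH3)3CCOO- + H+
From the ICE table, Ka = x²/(0.052 − x) = 9.3 × 10^-6.
Neglecting x in the denominator: x = √(9.3 × 10^-6 × 0.052) = 6.95 × 10^-4 M
pH = −log[H+] = −log(6.95 × 10^-4) = 3.16

pH = 3.16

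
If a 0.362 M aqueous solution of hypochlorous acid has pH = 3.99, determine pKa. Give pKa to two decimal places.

pKa = 7.54

[H+] = 10^(-3.99) = 1.02 × 10^-4 M
At equilibrium [HA] = 0.362 − 1.02 × 10^-4 = 3.62 × 10^-1 M
Ka = [H+][A-]/[HA] = (1.02 × 10^-4)² / 3.62 × 10^-1 = 2.87 × 10^-8
pKa = -log(2.87 × 10^-8) = 7.54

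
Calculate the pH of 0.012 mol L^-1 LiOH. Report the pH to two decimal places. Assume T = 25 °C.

LiOH is a strong base; [OH-] = 0.012 M.
pOH = -log(0.012) = 1.92
pH = 14.00 - 1.92 = 12.08

pH = 12.08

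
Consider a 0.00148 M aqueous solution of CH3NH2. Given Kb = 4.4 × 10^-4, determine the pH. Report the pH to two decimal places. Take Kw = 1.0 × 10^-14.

pH = 10.79

CH3NH2 + H2O ⇌ CH3NH3+ + OH-
From the ICE table, Kb = [OH-]²/(0.00148 − [OH-]) = 4.4 × 10^-4.
[OH-] is not negligible relative to C₀; solve [OH-]² + 0.00044·[OH-] − 6.51e-07 = 0.
[OH-] = (−Kb + √(Kb² + 4·Kb·C₀))/2 = 6.16 × 10^-4 M
pOH = 3.21, so pH = 14.00 − pOH = 10.79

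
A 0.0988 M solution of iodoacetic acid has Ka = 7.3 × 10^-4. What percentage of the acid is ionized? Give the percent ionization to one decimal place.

8.2%

ICH2COOH ⇌ ICH2COO- + H+; let x = [H+] at equilibrium.
Solve x² + 0.00073x − 7.21e-05 = 0 → x = 8.14 × 10^-3 M
% ionization = x/C₀ × 100% = 8.14 × 10^-3/0.0988 × 100% = 8.2%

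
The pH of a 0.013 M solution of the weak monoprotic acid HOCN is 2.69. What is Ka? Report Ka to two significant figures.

Ka = 3.8 × 10^-4

[H+] = 10^(-2.69) = 2.04 × 10^-3 M
At equilibrium [HA] = 0.013 − 2.04 × 10^-3 = 1.10 × 10^-2 M
Ka = [H+][A-]/[HA] = (2.04 × 10^-3)² / 1.10 × 10^-2 = 3.8 × 10^-4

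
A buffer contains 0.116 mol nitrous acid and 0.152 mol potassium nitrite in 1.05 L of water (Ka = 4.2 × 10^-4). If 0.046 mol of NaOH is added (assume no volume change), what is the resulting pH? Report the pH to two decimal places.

After neutralization: n(HNO2) = 0.07 mol, n(NO2-) = 0.198 mol.
pKa = −log(4.2 × 10^-4) = 3.377
pH = pKa + log(n_NO2-/n_HNO2) = 3.377 + log(0.198/0.07) = 3.377 + (+0.452)

pH = 3.83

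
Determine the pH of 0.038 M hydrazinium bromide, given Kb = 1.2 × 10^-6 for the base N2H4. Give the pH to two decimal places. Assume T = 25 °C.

pH = 4.75

N2H5+ is the conjugate acid of the weak base N2H4.
Ka = Kw/Kb = 1.0×10^-14 / 1.2 × 10^-6 = 8.33 × 10^-9
Let x = [H+] at equilibrium. Ka = x²/(0.038 − x).
Since Ka ≪ C₀, x ≈ √(Ka·C₀) = 1.78 × 10^-5 M.
Check: 0.047% ionized — well under 5%, approximation valid.
pH = −log(1.78 × 10^-5) = 4.75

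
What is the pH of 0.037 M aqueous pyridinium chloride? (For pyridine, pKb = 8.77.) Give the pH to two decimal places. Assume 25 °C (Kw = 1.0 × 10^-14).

C5H5NH+ is the conjugate acid of the weak base C5H5N.
Kb = 10^(−8.77) = 1.70 × 10^-9
Ka = Kw/Kb = 1.0×10^-14 / 1.70 × 10^-9 = 5.88 × 10^-6
From the ICE table, Ka = [H+]²/(0.037 − [H+]) = 5.88 × 10^-6.
Since Ka ≪ C₀, [H+] ≈ √(Ka·C₀) = 4.66 × 10^-4 M.
Check: 1.3% ionized — well under 5%, approximation valid.
pH = −log(4.66 × 10^-4) = 3.33

pH = 3.33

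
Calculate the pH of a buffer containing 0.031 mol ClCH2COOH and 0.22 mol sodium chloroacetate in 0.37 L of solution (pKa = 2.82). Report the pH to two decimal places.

pH = 3.67

Using pH = pKa + log([base]/[acid]) with [base]/[acid] = 0.22/0.031:
pH = 2.82 + (+0.851) = 3.67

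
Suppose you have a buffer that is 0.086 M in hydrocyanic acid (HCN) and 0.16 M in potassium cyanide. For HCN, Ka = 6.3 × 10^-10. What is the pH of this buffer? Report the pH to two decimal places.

pKa = −log(6.3 × 10^-10) = 9.201
Using pH = pKa + log([base]/[acid]) with [base]/[acid] = 0.16/0.086:
pH = 9.201 + (+0.270) = 9.47

pH = 9.47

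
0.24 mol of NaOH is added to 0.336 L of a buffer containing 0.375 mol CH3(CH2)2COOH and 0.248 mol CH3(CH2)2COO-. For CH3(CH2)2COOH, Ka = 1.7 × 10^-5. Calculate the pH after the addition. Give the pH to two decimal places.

After neutralization: n(CH3(CH2)2COOH) = 0.135 mol, n(CH3(CH2)2COO-) = 0.488 mol.
pKa = −log(1.7 × 10^-5) = 4.770
pH = pKa + log([A⁻]/[HA]) = 4.770 + log(0.488/0.135) = 4.770 +0.558

pH = 5.33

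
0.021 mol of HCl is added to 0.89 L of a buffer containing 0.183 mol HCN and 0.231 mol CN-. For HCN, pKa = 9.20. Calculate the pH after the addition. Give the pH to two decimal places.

pH = 9.21

After neutralization: n(HCN) = 0.204 mol, n(CN-) = 0.21 mol.
pH = pKa + log([A⁻]/[HA]) = 9.20 + log(0.21/0.204) = 9.20 +0.013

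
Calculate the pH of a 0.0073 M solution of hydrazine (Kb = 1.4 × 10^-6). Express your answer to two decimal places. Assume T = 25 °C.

N2H4 + H2O ⇌ N2H5+ + OH-
From the ICE table, Kb = [OH-]²/(0.0073 − [OH-]) = 1.4 × 10^-6.
Assume [OH-] ≪ 0.0073: [OH-] ≈ √(1.4 × 10^-6 × 0.0073) = 1.01 × 10^-4 M
pOH = −log(1.01 × 10^-4) = 4.00; pH = 14.00 − 4.00 = 10.00

pH = 10.00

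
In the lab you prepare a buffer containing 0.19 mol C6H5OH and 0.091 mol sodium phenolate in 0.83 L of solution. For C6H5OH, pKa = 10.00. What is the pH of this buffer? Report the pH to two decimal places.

pH = 9.68

pH = pKa + log([A⁻]/[HA]) = 10.00 + log(0.091/0.19)
pH = 10.00 + (-0.320) = 9.68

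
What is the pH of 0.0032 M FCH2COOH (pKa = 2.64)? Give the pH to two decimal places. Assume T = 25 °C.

FCH2COOH ⇌ FCH2COO- + H+
Ka = 10^(−2.64) = 2.29 × 10^-3
Let x = [H+] at equilibrium. Ka = x²/(0.0032 − x).
The 5% rule fails; solving x² + Ka·x − Ka·C₀ = 0 exactly:
x = [−0.00229 + √(0.00229² + 2.93e-05)]/2 = 1.79 × 10^-3 M
pH = −log(1.79 × 10^-3) = 2.75

pH = 2.75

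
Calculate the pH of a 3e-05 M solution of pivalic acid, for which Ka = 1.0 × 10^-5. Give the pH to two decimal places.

pH = 4.89

(CH3)3CCOOH ⇌ (CH3)3CCOO- + H+
From the ICE table, Ka = [H+]²/(3e-05 − [H+]) = 1.0 × 10^-5.
Here C₀/Ka ≈ 3, so the small-[H+] approximation fails. Use the quadratic:
[H+] = [−1e-05 + √(1e-05² + 1.2e-09)]/2 = 1.30 × 10^-5 M
pH = −log(1.30 × 10^-5) = 4.89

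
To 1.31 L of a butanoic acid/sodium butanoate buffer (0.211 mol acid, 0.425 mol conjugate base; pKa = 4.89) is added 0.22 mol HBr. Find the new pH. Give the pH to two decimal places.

pH = 4.57

After neutralization: n(CH3(CH2)2COOH) = 0.431 mol, n(CH3(CH2)2COO-) = 0.205 mol.
Henderson–Hasselbalch with mole ratio 0.205/0.431: pH = 4.89 + (-0.323)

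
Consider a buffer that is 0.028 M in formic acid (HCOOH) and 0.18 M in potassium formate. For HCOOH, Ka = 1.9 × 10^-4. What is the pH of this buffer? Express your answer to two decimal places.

pH = 4.53

pKa = −log(1.9 × 10^-4) = 3.721
pH = pKa + log([A⁻]/[HA]) = 3.721 + log(0.18/0.028)
pH = 3.721 + (+0.808) = 4.53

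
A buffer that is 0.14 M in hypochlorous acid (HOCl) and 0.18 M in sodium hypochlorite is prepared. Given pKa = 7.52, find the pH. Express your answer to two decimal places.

Henderson–Hasselbalch: pH = pKa + log([OCl-]/[HOCl]) = 7.52 + log(0.18/0.14)
pH = 7.52 + (+0.109) = 7.63

pH = 7.63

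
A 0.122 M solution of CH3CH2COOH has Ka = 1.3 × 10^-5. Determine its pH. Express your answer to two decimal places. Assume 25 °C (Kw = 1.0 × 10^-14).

pH = 2.90

CH3CH2COOH ⇌ CH3CH2COO- + H+
Ka = [H+]²/(0.122 − [H+]) = 1.3 × 10^-5
Since Ka ≪ C₀, [H+] ≈ √(Ka·C₀) = 1.26 × 10^-3 M.
Check: 1% ionized — well under 5%, approximation valid.
pH = −log[H+] = −log(1.26 × 10^-3) = 2.90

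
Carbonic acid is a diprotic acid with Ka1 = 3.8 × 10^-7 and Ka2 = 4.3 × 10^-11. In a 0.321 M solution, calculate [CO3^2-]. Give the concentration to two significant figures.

First ionization gives [H+] ≈ [HCO3-] = 3.49 × 10^-4 M.
Second step: Ka2 = [H+][CO3^2-]/[HCO3-] ≈ [CO3^2-] (since [H+] ≈ [HCO3-]).
So [CO3^2-] ≈ Ka2.

4.3 × 10^-11 M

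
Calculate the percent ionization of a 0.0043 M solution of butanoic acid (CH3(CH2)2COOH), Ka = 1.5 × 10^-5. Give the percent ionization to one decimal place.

CH3(CH2)2COOH ⇌ CH3(CH2)2COO- + H+; let x = [H+] at equilibrium.
Solve x² + 1.5e-05x − 6.45e-08 = 0 → x = 2.47 × 10^-4 M
Fraction ionized = 2.47 × 10^-4 / 0.0043 = 0.0574 → 5.7%

5.7%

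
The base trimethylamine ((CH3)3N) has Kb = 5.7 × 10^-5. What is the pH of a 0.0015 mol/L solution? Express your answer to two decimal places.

pH = 10.42

(CH3)3N + H2O ⇌ (CH3)3NH+ + OH-
From the ICE table, Kb = x²/(0.0015 − x) = 5.7 × 10^-5.
x is not negligible relative to C₀; solve x² + 5.7e-05·x − 8.55e-08 = 0.
x = [−5.7e-05 + √(5.7e-05² + 3.42e-07)]/2 = 2.65 × 10^-4 M
pOH = −log(2.65 × 10^-4) = 3.58; pH = 14.00 − 3.58 = 10.42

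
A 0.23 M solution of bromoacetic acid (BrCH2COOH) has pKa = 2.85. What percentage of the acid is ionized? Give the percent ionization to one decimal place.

7.5%

BrCH2COOH ⇌ BrCH2COO- + H+; let x = [H+] at equilibrium.
Ka = 10^(−2.85) = 1.41 × 10^-3
Ka = x²/(C₀ − x); solving the quadratic gives x = 1.73 × 10^-2 M.
% ionization = x/C₀ × 100% = 1.73 × 10^-2/0.23 × 100% = 7.5%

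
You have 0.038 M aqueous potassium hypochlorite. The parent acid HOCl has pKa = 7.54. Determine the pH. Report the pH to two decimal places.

pH = 10.06

OCl- is the conjugate base of the weak acid HOCl.
Ka = 10^(−7.54) = 2.88 × 10^-8
Kb = Kw/Ka = 1.0×10^-14 / 2.88 × 10^-8 = 3.47 × 10^-7
Kb = x²/(0.038 − x) = 3.47 × 10^-7
Assume x ≪ 0.038: x ≈ √(3.47 × 10^-7 × 0.038) = 1.15 × 10^-4 M
pOH = −log(1.15 × 10^-4) = 3.94; pH = 14.00 − 3.94 = 10.06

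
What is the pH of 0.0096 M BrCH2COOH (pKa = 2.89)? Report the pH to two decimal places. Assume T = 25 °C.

BrCH2COOH ⇌ BrCH2COO- + H+
Ka = 10^(−2.89) = 1.29 × 10^-3
Ka = x²/(0.0096 − x) = 1.29 × 10^-3
Here C₀/Ka ≈ 7.44, so the small-x approximation fails. Use the quadratic:
x = (−Ka + √(Ka² + 4·Ka·C₀))/2 = 2.93 × 10^-3 M
pH = −log(2.93 × 10^-3) = 2.53

pH = 2.53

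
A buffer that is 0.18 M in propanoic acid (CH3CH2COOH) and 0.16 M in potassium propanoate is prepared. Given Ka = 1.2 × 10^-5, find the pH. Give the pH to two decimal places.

pH = 4.87

pKa = −log(1.2 × 10^-5) = 4.921
Henderson–Hasselbalch: pH = pKa + log([CH3CH2COO-]/[CH3CH2COOH]) = 4.921 + log(0.16/0.18)
pH = 4.921 + (-0.051) = 4.87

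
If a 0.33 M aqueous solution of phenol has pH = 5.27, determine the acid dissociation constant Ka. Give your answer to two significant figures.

[H+] = 10^(-5.27) = 5.37 × 10^-6 M
At equilibrium [HA] = 0.33 − 5.37 × 10^-6 = 3.30 × 10^-1 M
Ka = [H+][A-]/[HA] = (5.37 × 10^-6)² / 3.30 × 10^-1 = 8.7 × 10^-11

Ka = 8.7 × 10^-11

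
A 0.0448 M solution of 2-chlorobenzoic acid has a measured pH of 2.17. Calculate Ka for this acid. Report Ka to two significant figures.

Ka = 1.2 × 10^-3

[H+] = 10^(-2.17) = 6.76 × 10^-3 M
At equilibrium [HA] = 0.0448 − 6.76 × 10^-3 = 3.80 × 10^-2 M
Ka = [H+][A-]/[HA] = (6.76 × 10^-3)² / 3.80 × 10^-2 = 1.2 × 10^-3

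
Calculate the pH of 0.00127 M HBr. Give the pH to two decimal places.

HBr is a strong acid and dissociates completely, so [H+] = 0.00127 M.
pH = -log(0.00127) = 2.90

pH = 2.90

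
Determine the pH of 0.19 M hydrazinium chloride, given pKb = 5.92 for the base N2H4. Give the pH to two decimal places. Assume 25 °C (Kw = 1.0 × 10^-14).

pH = 4.40

N2H5+ is the conjugate acid of the weak base N2H4.
Kb = 10^(−5.92) = 1.20 × 10^-6
Ka = Kw/Kb = 1.0×10^-14 / 1.20 × 10^-6 = 8.33 × 10^-9
Ka = x²/(0.19 − x) = 8.33 × 10^-9
Assume x ≪ 0.19: x ≈ √(8.33 × 10^-9 × 0.19) = 3.98 × 10^-5 M
pH = −log(3.98 × 10^-5) = 4.40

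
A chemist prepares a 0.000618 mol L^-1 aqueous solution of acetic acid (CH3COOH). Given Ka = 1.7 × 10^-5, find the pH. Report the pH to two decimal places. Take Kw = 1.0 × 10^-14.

CH3COOH ⇌ CH3COO- + H+
Ka = [H+]²/(0.000618 − [H+]) = 1.7 × 10^-5
[H+] is not negligible relative to C₀; solve [H+]² + 1.7e-05·[H+] − 1.05e-08 = 0.
[H+] = (−Ka + √(Ka² + 4·Ka·C₀))/2 = 9.44 × 10^-5 M
pH = −log(9.44 × 10^-5) = 4.03

pH = 4.03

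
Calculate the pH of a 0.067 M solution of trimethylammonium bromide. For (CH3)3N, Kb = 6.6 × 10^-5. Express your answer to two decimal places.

pH = 5.50

(CH3)3NH+ is the conjugate acid of the weak base (CH3)3N.
Ka = Kw/Kb = 1.0×10^-14 / 6.6 × 10^-5 = 1.52 × 10^-10
Let x = [H+] at equilibrium. Ka = x²/(0.067 − x).
Neglecting x in the denominator: x = √(1.52 × 10^-10 × 0.067) = 3.19 × 10^-6 M
pH = −log[H+] = −log(3.19 × 10^-6) = 5.50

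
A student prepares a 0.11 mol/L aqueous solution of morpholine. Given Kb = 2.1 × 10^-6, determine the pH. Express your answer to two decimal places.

pH = 10.68

C4H8ONH + H2O ⇌ C4H8ONH2+ + OH-
Kb = x²/(0.11 − x) = 2.1 × 10^-6
Neglecting x in the denominator: x = √(2.1 × 10^-6 × 0.11) = 4.81 × 10^-4 M
pOH = 3.32, so pH = 14.00 − pOH = 10.68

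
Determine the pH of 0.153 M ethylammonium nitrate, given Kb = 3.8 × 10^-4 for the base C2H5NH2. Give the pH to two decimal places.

pH = 5.70

C2H5NH3+ is the conjugate acid of the weak base C2H5NH2.
Ka = Kw/Kb = 1.0×10^-14 / 3.8 × 10^-4 = 2.63 × 10^-11
Ka = [H+]²/(0.153 − [H+]) = 2.63 × 10^-11
Since Ka ≪ C₀, [H+] ≈ √(Ka·C₀) = 2.01 × 10^-6 M.
pH = −log[H+] = −log(2.01 × 10^-6) = 5.70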